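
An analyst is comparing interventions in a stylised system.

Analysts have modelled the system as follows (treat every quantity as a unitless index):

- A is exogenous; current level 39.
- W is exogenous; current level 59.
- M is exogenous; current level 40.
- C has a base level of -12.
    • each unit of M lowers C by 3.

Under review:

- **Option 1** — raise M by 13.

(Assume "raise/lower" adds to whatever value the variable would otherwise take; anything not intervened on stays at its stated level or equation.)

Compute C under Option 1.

-171

Option 1 (M + 13):
  M = 40 + 13 = 53
  C = -12 − 3·53 = -171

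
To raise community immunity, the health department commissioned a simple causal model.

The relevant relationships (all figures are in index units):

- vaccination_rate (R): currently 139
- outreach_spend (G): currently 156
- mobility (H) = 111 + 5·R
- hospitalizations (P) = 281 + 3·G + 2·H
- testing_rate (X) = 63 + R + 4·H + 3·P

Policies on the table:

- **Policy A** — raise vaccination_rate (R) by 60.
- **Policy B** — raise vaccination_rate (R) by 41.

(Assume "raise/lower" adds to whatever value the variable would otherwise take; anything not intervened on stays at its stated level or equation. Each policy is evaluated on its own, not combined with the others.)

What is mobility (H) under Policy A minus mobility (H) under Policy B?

95

Policy A (R + 60):
  R = 139 + 60 = 199
  H = 111 + 5·199 = 1106
Policy B (R + 41):
  R = 139 + 41 = 180
  H = 111 + 5·180 = 1011
H: 1106 − 1011 = 95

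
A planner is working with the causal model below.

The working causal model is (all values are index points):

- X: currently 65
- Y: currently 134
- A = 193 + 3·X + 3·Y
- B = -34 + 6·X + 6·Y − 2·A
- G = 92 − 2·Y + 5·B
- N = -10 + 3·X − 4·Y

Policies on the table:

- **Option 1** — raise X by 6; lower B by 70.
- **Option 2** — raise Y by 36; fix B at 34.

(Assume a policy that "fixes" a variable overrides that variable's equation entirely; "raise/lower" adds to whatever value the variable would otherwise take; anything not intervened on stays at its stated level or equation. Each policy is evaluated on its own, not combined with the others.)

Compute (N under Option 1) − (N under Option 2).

162

Option 1 (X + 6, B − 70):
  X = 65 + 6 = 71
  Y = 134
  N = -10 + 3·71 − 4·134 = -333
Option 2 (Y + 36, B := 34):
  X = 65
  Y = 134 + 36 = 170
  N = -10 + 3·65 − 4·170 = -495
N: -333 − (-495) = 162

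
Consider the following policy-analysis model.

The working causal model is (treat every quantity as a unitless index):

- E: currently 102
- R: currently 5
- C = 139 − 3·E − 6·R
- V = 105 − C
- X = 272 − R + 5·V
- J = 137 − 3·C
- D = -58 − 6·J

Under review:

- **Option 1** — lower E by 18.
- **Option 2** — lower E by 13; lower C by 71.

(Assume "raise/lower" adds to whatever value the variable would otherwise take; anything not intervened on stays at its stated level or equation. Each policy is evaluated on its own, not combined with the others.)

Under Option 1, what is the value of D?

Option 1 (E − 18):
  E = 102 − 18 = 84
  R = 5
  C = 139 − 3·84 − 6·5 = -143
  J = 137 − 3·(-143) = 566
  D = -58 − 6·566 = -3454

-3454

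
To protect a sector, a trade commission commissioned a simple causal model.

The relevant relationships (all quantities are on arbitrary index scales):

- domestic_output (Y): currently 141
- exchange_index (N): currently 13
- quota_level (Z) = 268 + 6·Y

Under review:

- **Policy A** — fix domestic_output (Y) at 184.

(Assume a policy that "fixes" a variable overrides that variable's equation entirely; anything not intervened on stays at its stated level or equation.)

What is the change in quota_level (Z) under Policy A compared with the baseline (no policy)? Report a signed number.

258

Baseline:
  Y = 141
  Z = 268 + 6·141 = 1114
Policy A (Y := 184):
  Y = 184
  Z = 268 + 6·184 = 1372
Change in Z: 1372 − 1114 = 258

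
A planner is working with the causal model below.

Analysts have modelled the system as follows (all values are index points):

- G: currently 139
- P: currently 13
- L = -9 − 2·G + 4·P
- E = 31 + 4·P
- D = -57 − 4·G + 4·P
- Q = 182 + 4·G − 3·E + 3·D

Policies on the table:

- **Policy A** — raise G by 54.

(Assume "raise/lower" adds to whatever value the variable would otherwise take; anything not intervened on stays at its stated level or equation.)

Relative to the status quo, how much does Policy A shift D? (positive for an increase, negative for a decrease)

Baseline:
  G = 139
  P = 13
  D = -57 − 4·139 + 4·13 = -561
Policy A (G + 54):
  G = 139 + 54 = 193
  P = 13
  D = -57 − 4·193 + 4·13 = -777
Change in D: -777 − (-561) = -216

-216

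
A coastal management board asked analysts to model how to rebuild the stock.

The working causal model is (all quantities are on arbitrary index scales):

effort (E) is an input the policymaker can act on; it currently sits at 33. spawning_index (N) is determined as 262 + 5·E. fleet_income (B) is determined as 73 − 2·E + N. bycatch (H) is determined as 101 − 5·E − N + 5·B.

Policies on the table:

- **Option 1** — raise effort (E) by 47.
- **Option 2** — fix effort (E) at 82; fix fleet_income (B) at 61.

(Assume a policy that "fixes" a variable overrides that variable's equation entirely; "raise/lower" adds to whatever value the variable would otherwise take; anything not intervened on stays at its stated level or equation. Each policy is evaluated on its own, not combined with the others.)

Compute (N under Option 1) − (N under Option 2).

-10

Option 1 (E + 47):
  E = 33 + 47 = 80
  N = 262 + 5·80 = 662
Option 2 (E := 82, B := 61):
  E = 82
  N = 262 + 5·82 = 672
N: 662 − 672 = -10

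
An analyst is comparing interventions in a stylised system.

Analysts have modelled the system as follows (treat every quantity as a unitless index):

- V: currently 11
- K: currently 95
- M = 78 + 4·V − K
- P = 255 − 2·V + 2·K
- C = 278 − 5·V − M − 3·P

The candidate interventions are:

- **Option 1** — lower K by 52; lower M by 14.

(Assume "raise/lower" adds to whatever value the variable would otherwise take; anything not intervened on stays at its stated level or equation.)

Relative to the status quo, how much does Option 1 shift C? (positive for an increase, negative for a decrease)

Baseline:
  V = 11
  K = 95
  M = 78 + 4·11 − 95 = 27
  P = 255 − 2·11 + 2·95 = 423
  C = 278 − 5·11 − 27 − 3·423 = -1073
Option 1 (K − 52, M − 14):
  V = 11
  K = 95 − 52 = 43
  M = 78 + 4·11 − 43 (−14 from intervention) = 65
  P = 255 − 2·11 + 2·43 = 319
  C = 278 − 5·11 − 65 − 3·319 = -799
Change in C: -799 − (-1073) = 274

274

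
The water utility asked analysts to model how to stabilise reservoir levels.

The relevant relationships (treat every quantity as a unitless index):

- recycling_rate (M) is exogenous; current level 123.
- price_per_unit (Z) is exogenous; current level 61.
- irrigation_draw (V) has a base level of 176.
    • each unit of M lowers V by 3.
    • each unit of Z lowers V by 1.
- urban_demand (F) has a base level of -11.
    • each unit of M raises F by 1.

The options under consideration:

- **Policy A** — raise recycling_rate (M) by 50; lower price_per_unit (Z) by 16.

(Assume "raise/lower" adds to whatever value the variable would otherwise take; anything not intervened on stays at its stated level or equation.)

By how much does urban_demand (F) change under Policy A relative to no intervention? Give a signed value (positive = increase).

Baseline:
  M = 123
  F = -11 + 123 = 112
Policy A (M + 50, Z − 16):
  M = 123 + 50 = 173
  F = -11 + 173 = 162
Change in F: 162 − 112 = 50

50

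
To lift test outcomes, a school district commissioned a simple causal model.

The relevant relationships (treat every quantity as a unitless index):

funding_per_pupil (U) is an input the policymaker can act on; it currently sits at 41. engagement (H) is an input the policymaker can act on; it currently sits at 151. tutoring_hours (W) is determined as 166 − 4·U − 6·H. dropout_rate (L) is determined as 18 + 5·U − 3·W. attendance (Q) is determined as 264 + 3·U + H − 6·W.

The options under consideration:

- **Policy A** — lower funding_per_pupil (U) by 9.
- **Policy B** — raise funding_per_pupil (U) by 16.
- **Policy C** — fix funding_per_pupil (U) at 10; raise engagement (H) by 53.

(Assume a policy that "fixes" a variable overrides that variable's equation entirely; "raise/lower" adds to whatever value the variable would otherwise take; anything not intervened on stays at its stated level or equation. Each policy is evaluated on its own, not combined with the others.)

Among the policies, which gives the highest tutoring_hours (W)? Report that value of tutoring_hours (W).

Policy A (U − 9):
  U = 41 − 9 = 32
  H = 151
  W = 166 − 4·32 − 6·151 = -868
Policy B (U + 16):
  U = 41 + 16 = 57
  H = 151
  W = 166 − 4·57 − 6·151 = -968
Policy C (U := 10, H + 53):
  U = 10
  H = 151 + 53 = 204
  W = 166 − 4·10 − 6·204 = -1098
Comparing — Policy A: W=-868, Policy B: W=-968, Policy C: W=-1098. Highest is -868 (Policy A).

-868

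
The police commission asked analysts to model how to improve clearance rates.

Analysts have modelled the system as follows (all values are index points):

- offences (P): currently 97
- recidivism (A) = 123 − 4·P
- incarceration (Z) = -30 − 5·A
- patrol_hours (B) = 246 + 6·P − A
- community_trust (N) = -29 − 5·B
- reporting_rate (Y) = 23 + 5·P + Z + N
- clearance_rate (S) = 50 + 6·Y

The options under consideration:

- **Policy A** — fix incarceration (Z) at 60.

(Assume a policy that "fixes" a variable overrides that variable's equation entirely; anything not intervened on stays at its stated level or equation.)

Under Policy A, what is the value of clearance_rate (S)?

Policy A (Z := 60):
  P = 97
  A = 123 − 4·97 = -265
  Z = 60
  B = 246 + 6·97 − (-265) = 1093
  N = -29 − 5·1093 = -5494
  Y = 23 + 5·97 + 60 + (-5494) = -4926
  S = 50 + 6·(-4926) = -29506

-29506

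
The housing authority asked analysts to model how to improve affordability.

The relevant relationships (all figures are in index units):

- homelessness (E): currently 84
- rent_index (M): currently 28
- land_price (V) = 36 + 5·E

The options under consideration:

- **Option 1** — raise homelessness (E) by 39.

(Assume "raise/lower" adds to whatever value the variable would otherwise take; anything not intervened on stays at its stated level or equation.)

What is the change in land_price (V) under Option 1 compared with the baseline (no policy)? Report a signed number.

Baseline:
  E = 84
  V = 36 + 5·84 = 456
Option 1 (E + 39):
  E = 84 + 39 = 123
  V = 36 + 5·123 = 651
Change in V: 651 − 456 = 195

195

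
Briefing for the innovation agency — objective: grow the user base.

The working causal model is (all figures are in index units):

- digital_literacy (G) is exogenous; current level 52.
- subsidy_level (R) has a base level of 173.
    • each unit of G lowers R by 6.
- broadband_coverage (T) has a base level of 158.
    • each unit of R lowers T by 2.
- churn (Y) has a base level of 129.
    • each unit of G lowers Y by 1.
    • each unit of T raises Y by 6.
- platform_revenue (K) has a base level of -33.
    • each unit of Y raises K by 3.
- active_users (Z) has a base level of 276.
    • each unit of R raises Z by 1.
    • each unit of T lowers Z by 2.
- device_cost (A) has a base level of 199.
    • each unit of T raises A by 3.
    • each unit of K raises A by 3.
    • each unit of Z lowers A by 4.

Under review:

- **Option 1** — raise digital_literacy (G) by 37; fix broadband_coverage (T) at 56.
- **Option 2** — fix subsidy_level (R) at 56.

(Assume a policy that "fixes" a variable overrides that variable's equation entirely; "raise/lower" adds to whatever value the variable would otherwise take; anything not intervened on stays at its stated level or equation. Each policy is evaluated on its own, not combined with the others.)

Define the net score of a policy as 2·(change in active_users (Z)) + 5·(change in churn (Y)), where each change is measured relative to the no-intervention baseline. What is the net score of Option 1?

Baseline:
  G = 52
  R = 173 − 6·52 = -139
  T = 158 − 2·(-139) = 436
  Y = 129 − 52 + 6·436 = 2693
  Z = 276 + (-139) − 2·436 = -735
Option 1 (G + 37, T := 56):
  G = 52 + 37 = 89
  R = 173 − 6·89 = -361
  T = 56
  Y = 129 − 89 + 6·56 = 376
  Z = 276 + (-361) − 2·56 = -197
ΔZ = -197 − (-735) = 538; ΔY = 376 − 2693 = -2317
Score = 2·538 + 5·(-2317) = -10509

-10509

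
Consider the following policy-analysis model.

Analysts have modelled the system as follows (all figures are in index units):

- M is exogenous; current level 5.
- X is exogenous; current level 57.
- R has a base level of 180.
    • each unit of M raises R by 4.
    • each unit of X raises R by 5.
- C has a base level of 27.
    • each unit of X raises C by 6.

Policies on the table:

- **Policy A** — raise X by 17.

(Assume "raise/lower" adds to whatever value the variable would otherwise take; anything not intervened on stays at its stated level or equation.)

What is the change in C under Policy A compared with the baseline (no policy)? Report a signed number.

Baseline:
  X = 57
  C = 27 + 6·57 = 369
Policy A (X + 17):
  X = 57 + 17 = 74
  C = 27 + 6·74 = 471
Change in C: 471 − 369 = 102

102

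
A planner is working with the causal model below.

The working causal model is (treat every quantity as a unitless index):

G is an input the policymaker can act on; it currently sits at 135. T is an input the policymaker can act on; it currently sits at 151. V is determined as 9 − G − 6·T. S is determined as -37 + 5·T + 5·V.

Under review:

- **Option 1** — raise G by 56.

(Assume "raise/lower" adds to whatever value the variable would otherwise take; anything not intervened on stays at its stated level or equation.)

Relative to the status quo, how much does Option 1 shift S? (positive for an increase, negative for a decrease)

Baseline:
  G = 135
  T = 151
  V = 9 − 135 − 6·151 = -1032
  S = -37 + 5·151 + 5·(-1032) = -4442
Option 1 (G + 56):
  G = 135 + 56 = 191
  T = 151
  V = 9 − 191 − 6·151 = -1088
  S = -37 + 5·151 + 5·(-1088) = -4722
Change in S: -4722 − (-4442) = -280

-280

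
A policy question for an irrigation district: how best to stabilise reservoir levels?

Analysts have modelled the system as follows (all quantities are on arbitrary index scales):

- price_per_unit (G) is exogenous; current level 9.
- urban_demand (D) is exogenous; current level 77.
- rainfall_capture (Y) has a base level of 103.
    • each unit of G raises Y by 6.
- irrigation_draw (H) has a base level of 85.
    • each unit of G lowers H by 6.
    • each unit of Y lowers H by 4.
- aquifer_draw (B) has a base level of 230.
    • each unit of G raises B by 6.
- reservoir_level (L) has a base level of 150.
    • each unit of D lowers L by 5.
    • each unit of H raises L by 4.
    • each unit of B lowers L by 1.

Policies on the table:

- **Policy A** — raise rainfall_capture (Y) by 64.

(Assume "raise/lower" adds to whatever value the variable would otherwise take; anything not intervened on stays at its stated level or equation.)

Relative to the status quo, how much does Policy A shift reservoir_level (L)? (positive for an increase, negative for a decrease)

-1024

Baseline:
  G = 9
  D = 77
  Y = 103 + 6·9 = 157
  H = 85 − 6·9 − 4·157 = -597
  B = 230 + 6·9 = 284
  L = 150 − 5·77 + 4·(-597) − 284 = -2907
Policy A (Y + 64):
  G = 9
  D = 77
  Y = 103 + 6·9 (+64 from intervention) = 221
  H = 85 − 6·9 − 4·221 = -853
  B = 230 + 6·9 = 284
  L = 150 − 5·77 + 4·(-853) − 284 = -3931
Change in L: -3931 − (-2907) = -1024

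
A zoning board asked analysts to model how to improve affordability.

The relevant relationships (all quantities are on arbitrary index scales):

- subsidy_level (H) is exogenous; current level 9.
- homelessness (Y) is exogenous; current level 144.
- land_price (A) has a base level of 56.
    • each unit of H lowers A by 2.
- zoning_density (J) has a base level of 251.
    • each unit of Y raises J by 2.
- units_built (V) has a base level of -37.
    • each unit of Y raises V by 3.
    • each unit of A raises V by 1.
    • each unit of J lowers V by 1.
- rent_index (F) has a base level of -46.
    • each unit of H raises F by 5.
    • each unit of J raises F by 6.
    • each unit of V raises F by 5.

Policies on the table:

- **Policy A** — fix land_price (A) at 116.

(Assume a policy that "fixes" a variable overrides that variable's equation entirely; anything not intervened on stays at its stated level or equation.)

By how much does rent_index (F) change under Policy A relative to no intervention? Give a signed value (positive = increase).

Baseline:
  H = 9
  Y = 144
  A = 56 − 2·9 = 38
  J = 251 + 2·144 = 539
  V = -37 + 3·144 + 38 − 539 = -106
  F = -46 + 5·9 + 6·539 + 5·(-106) = 2703
Policy A (A := 116):
  H = 9
  Y = 144
  A = 116
  J = 251 + 2·144 = 539
  V = -37 + 3·144 + 116 − 539 = -28
  F = -46 + 5·9 + 6·539 + 5·(-28) = 3093
Change in F: 3093 − 2703 = 390

390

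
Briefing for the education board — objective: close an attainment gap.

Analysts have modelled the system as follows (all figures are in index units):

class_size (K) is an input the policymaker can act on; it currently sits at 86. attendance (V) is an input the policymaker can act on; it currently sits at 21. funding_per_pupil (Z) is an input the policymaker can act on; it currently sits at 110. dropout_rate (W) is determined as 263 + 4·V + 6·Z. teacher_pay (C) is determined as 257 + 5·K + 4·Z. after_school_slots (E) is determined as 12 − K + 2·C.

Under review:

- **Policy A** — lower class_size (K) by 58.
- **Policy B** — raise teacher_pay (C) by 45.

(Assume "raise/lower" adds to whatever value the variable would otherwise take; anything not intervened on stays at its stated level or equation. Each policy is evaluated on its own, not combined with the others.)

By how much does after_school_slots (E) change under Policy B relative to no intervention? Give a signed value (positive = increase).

90

Baseline:
  K = 86
  Z = 110
  C = 257 + 5·86 + 4·110 = 1127
  E = 12 − 86 + 2·1127 = 2180
Policy B (C + 45):
  K = 86
  Z = 110
  C = 257 + 5·86 + 4·110 (+45 from intervention) = 1172
  E = 12 − 86 + 2·1172 = 2270
Change in E: 2270 − 2180 = 90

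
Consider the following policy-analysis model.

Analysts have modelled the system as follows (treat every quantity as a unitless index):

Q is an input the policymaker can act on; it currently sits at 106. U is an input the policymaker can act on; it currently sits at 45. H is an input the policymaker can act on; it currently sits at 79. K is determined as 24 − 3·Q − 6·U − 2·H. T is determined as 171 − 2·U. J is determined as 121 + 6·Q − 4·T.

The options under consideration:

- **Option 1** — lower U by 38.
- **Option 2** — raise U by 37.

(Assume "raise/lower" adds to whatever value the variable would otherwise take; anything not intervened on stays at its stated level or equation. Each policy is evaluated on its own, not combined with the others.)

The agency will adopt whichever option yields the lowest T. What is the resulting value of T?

7

Option 1 (U − 38):
  U = 45 − 38 = 7
  T = 171 − 2·7 = 157
Option 2 (U + 37):
  U = 45 + 37 = 82
  T = 171 − 2·82 = 7
Comparing — Option 1: T=157, Option 2: T=7. Lowest is 7 (Option 2).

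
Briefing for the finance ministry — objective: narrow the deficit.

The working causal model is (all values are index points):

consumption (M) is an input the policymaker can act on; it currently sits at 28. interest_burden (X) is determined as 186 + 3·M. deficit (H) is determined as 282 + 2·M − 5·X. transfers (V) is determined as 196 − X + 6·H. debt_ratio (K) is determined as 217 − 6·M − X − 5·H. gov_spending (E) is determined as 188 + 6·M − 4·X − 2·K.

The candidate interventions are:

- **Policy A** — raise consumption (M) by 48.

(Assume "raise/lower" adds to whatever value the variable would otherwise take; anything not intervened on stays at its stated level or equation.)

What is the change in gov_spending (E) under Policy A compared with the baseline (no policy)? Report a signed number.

Baseline:
  M = 28
  X = 186 + 3·28 = 270
  H = 282 + 2·28 − 5·270 = -1012
  K = 217 − 6·28 − 270 − 5·(-1012) = 4839
  E = 188 + 6·28 − 4·270 − 2·4839 = -10402
Policy A (M + 48):
  M = 28 + 48 = 76
  X = 186 + 3·76 = 414
  H = 282 + 2·76 − 5·414 = -1636
  K = 217 − 6·76 − 414 − 5·(-1636) = 7527
  E = 188 + 6·76 − 4·414 − 2·7527 = -16066
Change in E: -16066 − (-10402) = -5664

-5664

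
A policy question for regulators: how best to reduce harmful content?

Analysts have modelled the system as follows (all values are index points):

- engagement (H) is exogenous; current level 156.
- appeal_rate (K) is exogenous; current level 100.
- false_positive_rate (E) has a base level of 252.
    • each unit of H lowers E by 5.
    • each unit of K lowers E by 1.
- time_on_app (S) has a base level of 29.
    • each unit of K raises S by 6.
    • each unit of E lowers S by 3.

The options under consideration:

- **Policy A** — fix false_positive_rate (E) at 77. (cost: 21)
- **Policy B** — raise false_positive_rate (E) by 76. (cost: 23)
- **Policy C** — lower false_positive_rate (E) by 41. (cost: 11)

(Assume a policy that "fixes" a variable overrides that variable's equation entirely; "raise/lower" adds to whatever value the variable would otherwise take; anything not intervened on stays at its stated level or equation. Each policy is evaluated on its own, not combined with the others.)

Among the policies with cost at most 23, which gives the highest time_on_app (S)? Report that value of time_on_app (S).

Policy A (E := 77):
  H = 156
  K = 100
  E = 77
  S = 29 + 6·100 − 3·77 = 398
Policy B (E + 76):
  H = 156
  K = 100
  E = 252 − 5·156 − 100 (+76 from intervention) = -552
  S = 29 + 6·100 − 3·(-552) = 2285
Policy C (E − 41):
  H = 156
  K = 100
  E = 252 − 5·156 − 100 (−41 from intervention) = -669
  S = 29 + 6·100 − 3·(-669) = 2636
Comparing — Policy A: S=398, Policy B: S=2285, Policy C: S=2636. Highest is 2636 (Policy C).

2636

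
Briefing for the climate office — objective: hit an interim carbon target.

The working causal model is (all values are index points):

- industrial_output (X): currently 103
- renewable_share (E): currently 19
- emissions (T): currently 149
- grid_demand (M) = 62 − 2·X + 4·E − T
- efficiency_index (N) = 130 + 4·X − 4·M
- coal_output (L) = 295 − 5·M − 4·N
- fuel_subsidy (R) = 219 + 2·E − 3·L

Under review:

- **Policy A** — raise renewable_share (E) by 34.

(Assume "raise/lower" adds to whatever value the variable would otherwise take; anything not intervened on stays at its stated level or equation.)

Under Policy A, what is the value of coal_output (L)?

-2764

Policy A (E + 34):
  X = 103
  E = 19 + 34 = 53
  T = 149
  M = 62 − 2·103 + 4·53 − 149 = -81
  N = 130 + 4·103 − 4·(-81) = 866
  L = 295 − 5·(-81) − 4·866 = -2764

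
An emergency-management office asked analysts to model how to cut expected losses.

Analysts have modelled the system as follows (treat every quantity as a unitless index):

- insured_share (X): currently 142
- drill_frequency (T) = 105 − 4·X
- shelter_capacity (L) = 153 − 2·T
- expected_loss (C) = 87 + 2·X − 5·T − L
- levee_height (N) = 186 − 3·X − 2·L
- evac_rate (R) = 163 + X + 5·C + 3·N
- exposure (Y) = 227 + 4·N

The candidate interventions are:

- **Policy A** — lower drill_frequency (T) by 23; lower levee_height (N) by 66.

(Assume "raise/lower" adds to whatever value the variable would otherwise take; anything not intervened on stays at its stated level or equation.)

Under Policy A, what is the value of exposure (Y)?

Policy A (T − 23, N − 66):
  X = 142
  T = 105 − 4·142 (−23 from intervention) = -486
  L = 153 − 2·(-486) = 1125
  N = 186 − 3·142 − 2·1125 (−66 from intervention) = -2556
  Y = 227 + 4·(-2556) = -9997

-9997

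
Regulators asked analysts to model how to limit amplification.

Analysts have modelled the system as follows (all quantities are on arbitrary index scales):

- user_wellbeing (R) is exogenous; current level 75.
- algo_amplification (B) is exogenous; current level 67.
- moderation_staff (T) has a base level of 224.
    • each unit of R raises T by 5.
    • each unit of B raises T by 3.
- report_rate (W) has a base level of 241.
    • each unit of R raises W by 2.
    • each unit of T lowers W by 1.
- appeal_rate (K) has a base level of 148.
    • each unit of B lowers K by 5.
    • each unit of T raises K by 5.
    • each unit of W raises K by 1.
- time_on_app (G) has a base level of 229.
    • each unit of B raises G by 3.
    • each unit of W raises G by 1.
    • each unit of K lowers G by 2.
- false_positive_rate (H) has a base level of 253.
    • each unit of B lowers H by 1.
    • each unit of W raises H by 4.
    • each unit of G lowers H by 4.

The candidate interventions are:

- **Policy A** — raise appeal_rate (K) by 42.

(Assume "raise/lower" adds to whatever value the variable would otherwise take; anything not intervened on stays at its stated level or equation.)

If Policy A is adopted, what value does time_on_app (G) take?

Policy A (K + 42):
  R = 75
  B = 67
  T = 224 + 5·75 + 3·67 = 800
  W = 241 + 2·75 − 800 = -409
  K = 148 − 5·67 + 5·800 + (-409) (+42 from intervention) = 3446
  G = 229 + 3·67 + (-409) − 2·3446 = -6871

-6871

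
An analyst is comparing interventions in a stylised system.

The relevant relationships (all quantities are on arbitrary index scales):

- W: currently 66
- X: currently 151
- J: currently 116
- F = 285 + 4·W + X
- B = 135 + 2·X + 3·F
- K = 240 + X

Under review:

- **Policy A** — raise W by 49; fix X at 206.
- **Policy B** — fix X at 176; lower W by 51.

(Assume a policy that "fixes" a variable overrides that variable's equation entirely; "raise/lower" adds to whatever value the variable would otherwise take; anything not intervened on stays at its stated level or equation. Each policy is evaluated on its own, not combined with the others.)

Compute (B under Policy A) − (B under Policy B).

1350

Policy A (W + 49, X := 206):
  W = 66 + 49 = 115
  X = 206
  F = 285 + 4·115 + 206 = 951
  B = 135 + 2·206 + 3·951 = 3400
Policy B (X := 176, W − 51):
  W = 66 − 51 = 15
  X = 176
  F = 285 + 4·15 + 176 = 521
  B = 135 + 2·176 + 3·521 = 2050
B: 3400 − 2050 = 1350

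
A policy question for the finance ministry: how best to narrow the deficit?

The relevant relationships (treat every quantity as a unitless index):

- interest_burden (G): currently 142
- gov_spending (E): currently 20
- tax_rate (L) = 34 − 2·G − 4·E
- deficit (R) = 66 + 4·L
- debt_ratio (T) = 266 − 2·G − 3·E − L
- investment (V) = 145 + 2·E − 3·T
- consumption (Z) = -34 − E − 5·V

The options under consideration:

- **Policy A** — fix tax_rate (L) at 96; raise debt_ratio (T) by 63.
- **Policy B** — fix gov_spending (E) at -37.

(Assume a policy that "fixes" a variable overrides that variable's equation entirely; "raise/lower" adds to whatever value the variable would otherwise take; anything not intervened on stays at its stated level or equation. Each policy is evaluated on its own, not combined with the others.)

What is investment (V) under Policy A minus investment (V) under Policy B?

1032

Policy A (L := 96, T + 63):
  G = 142
  E = 20
  L = 96
  T = 266 − 2·142 − 3·20 − 96 (+63 from intervention) = -111
  V = 145 + 2·20 − 3·(-111) = 518
Policy B (E := -37):
  G = 142
  E = -37
  L = 34 − 2·142 − 4·(-37) = -102
  T = 266 − 2·142 − 3·(-37) − (-102) = 195
  V = 145 + 2·(-37) − 3·195 = -514
V: 518 − (-514) = 1032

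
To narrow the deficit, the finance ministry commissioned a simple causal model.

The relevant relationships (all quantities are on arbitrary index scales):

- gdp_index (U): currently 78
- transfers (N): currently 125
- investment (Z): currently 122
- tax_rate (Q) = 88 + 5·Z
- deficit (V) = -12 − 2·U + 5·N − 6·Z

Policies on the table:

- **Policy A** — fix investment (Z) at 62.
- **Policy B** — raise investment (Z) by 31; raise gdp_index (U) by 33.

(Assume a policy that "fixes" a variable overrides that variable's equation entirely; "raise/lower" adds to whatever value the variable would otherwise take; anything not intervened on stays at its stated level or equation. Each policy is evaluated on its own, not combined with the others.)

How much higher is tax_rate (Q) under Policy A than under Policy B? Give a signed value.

Policy A (Z := 62):
  Z = 62
  Q = 88 + 5·62 = 398
Policy B (Z + 31, U + 33):
  Z = 122 + 31 = 153
  Q = 88 + 5·153 = 853
Q: 398 − 853 = -455

-455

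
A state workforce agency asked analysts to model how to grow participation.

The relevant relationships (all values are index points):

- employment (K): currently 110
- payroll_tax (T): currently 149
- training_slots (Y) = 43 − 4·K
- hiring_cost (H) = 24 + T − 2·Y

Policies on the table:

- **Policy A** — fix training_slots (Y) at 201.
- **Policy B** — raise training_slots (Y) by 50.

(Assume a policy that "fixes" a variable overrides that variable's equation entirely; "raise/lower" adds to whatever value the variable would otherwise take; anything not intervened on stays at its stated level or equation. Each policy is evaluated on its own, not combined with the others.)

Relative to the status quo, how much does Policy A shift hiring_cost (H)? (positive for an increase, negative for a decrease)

-1196

Baseline:
  K = 110
  T = 149
  Y = 43 − 4·110 = -397
  H = 24 + 149 − 2·(-397) = 967
Policy A (Y := 201):
  K = 110
  T = 149
  Y = 201
  H = 24 + 149 − 2·201 = -229
Change in H: -229 − 967 = -1196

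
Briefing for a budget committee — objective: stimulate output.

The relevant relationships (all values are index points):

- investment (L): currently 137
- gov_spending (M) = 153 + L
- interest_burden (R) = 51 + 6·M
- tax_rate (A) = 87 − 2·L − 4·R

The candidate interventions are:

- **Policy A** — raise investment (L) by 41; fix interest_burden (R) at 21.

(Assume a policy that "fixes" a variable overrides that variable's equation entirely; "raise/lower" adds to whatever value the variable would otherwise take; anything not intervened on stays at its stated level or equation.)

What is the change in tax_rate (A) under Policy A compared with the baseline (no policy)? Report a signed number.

6998

Baseline:
  L = 137
  M = 153 + 137 = 290
  R = 51 + 6·290 = 1791
  A = 87 − 2·137 − 4·1791 = -7351
Policy A (L + 41, R := 21):
  L = 137 + 41 = 178
  M = 153 + 178 = 331
  R = 21
  A = 87 − 2·178 − 4·21 = -353
Change in A: -353 − (-7351) = 6998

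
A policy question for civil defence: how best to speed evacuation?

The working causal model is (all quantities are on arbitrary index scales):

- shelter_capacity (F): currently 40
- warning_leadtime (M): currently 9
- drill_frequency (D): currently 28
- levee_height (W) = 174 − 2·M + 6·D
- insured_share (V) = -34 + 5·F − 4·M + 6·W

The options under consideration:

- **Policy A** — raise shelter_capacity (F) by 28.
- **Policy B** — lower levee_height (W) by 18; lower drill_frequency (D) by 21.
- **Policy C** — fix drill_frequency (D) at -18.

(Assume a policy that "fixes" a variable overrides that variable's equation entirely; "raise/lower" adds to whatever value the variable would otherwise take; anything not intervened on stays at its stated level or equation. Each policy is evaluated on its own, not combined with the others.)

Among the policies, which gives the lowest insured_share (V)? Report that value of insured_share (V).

Policy A (F + 28):
  F = 40 + 28 = 68
  M = 9
  D = 28
  W = 174 − 2·9 + 6·28 = 324
  V = -34 + 5·68 − 4·9 + 6·324 = 2214
Policy B (W − 18, D − 21):
  F = 40
  M = 9
  D = 28 − 21 = 7
  W = 174 − 2·9 + 6·7 (−18 from intervention) = 180
  V = -34 + 5·40 − 4·9 + 6·180 = 1210
Policy C (D := -18):
  F = 40
  M = 9
  D = -18
  W = 174 − 2·9 + 6·(-18) = 48
  V = -34 + 5·40 − 4·9 + 6·48 = 418
Comparing — Policy A: V=2214, Policy B: V=1210, Policy C: V=418. Lowest is 418 (Policy C).

418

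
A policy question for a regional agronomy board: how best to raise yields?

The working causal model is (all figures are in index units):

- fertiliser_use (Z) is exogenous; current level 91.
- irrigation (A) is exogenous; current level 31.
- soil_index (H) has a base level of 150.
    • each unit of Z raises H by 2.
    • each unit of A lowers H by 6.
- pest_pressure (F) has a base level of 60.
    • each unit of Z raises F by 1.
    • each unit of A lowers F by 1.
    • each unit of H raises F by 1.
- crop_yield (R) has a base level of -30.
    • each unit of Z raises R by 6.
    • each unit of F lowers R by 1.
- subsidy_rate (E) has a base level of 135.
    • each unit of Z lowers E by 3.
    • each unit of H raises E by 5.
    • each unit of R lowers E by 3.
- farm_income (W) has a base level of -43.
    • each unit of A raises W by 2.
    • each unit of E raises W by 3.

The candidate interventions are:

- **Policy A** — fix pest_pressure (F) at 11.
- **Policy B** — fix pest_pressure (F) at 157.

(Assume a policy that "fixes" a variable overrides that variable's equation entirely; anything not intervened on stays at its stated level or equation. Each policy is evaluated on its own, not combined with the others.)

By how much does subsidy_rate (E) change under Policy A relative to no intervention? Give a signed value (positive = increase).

-765

Baseline:
  Z = 91
  A = 31
  H = 150 + 2·91 − 6·31 = 146
  F = 60 + 91 − 31 + 146 = 266
  R = -30 + 6·91 − 266 = 250
  E = 135 − 3·91 + 5·146 − 3·250 = -158
Policy A (F := 11):
  Z = 91
  A = 31
  H = 150 + 2·91 − 6·31 = 146
  F = 11
  R = -30 + 6·91 − 11 = 505
  E = 135 − 3·91 + 5·146 − 3·505 = -923
Change in E: -923 − (-158) = -765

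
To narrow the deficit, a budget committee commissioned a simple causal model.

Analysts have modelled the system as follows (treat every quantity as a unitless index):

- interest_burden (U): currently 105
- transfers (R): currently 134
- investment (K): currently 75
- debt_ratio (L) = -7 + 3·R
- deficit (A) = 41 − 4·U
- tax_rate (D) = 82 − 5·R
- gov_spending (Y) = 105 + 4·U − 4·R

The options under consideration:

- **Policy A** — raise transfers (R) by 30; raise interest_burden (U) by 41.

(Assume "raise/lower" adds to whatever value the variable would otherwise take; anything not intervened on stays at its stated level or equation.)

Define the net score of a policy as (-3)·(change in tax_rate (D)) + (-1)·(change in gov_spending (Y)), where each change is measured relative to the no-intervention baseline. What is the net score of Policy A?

406

Baseline:
  U = 105
  R = 134
  D = 82 − 5·134 = -588
  Y = 105 + 4·105 − 4·134 = -11
Policy A (R + 30, U + 41):
  U = 105 + 41 = 146
  R = 134 + 30 = 164
  D = 82 − 5·164 = -738
  Y = 105 + 4·146 − 4·164 = 33
ΔD = -738 − (-588) = -150; ΔY = 33 − (-11) = 44
Score = (-3)·(-150) + (-1)·44 = 406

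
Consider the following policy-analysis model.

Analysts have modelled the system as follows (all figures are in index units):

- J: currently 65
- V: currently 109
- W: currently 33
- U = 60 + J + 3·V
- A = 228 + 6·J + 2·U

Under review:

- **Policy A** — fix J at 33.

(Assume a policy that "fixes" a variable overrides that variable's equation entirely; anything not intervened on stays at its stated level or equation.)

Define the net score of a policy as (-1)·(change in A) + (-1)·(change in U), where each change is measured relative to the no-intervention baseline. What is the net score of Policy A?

288

Baseline:
  J = 65
  V = 109
  U = 60 + 65 + 3·109 = 452
  A = 228 + 6·65 + 2·452 = 1522
Policy A (J := 33):
  J = 33
  V = 109
  U = 60 + 33 + 3·109 = 420
  A = 228 + 6·33 + 2·420 = 1266
ΔA = 1266 − 1522 = -256; ΔU = 420 − 452 = -32
Score = (-1)·(-256) + (-1)·(-32) = 288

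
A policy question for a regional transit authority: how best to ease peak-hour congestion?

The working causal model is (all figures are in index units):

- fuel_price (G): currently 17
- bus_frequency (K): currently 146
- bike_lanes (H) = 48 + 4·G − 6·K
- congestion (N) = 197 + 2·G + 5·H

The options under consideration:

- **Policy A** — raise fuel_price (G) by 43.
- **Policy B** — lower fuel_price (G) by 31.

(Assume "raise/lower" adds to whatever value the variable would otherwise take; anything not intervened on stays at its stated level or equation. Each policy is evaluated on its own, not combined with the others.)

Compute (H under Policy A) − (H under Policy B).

Policy A (G + 43):
  G = 17 + 43 = 60
  K = 146
  H = 48 + 4·60 − 6·146 = -588
Policy B (G − 31):
  G = 17 − 31 = -14
  K = 146
  H = 48 + 4·(-14) − 6·146 = -884
H: -588 − (-884) = 296

296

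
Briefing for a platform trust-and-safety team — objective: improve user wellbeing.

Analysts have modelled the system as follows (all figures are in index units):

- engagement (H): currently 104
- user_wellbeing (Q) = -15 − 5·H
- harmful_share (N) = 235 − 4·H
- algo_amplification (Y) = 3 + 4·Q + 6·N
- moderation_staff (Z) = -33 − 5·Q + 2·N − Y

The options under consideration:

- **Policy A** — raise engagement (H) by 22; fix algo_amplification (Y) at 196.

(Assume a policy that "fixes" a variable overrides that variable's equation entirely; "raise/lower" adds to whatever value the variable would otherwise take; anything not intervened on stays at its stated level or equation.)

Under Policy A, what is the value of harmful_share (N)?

Policy A (H + 22, Y := 196):
  H = 104 + 22 = 126
  N = 235 − 4·126 = -269

-269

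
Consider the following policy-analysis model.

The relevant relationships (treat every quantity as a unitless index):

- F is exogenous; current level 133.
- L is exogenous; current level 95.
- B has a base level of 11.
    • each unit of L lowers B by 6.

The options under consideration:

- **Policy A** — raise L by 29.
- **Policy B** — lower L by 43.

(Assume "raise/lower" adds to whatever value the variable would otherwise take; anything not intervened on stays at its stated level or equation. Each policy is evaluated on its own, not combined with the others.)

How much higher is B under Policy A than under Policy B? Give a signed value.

-432

Policy A (L + 29):
  L = 95 + 29 = 124
  B = 11 − 6·124 = -733
Policy B (L − 43):
  L = 95 − 43 = 52
  B = 11 − 6·52 = -301
B: -733 − (-301) = -432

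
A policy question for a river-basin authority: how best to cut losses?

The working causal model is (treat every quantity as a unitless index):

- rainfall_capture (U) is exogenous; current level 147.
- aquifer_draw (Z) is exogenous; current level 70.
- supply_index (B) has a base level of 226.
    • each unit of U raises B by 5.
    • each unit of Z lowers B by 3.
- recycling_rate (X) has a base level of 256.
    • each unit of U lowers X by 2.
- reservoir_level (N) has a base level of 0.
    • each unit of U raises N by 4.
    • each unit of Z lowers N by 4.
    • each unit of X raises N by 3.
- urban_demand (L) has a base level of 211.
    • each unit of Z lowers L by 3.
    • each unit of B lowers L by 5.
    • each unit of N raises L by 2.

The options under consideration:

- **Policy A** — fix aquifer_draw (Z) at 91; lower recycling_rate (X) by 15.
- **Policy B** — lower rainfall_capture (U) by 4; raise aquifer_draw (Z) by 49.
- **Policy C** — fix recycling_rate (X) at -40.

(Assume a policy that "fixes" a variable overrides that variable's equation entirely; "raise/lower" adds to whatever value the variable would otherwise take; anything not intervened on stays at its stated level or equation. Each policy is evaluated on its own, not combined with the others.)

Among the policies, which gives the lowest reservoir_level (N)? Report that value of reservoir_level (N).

6

Policy A (Z := 91, X − 15):
  U = 147
  Z = 91
  X = 256 − 2·147 (−15 from intervention) = -53
  N = 0 + 4·147 − 4·91 + 3·(-53) = 65
Policy B (U − 4, Z + 49):
  U = 147 − 4 = 143
  Z = 70 + 49 = 119
  X = 256 − 2·143 = -30
  N = 0 + 4·143 − 4·119 + 3·(-30) = 6
Policy C (X := -40):
  U = 147
  Z = 70
  X = -40
  N = 0 + 4·147 − 4·70 + 3·(-40) = 188
Comparing — Policy A: N=65, Policy B: N=6, Policy C: N=188. Lowest is 6 (Policy B).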